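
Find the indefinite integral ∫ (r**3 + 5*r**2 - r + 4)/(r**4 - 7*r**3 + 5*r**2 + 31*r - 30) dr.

Factor the denominator: (r - 5)*(r - 3)*(r - 1)*(r + 2).
Partial-fraction decomposition: -6/(35*(r + 2)) + 3/(8*(r - 1)) - 73/(20*(r - 3)) + 249/(56*(r - 5)).
Integrate each term: A/(r−a) contributes A·log|r−a|.

249*log(r - 5)/56 - 73*log(r - 3)/20 + 3*log(r - 1)/8 - 6*log(r + 2)/35 + C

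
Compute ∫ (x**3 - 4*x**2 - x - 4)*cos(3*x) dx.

x**3*sin(3*x)/3 - 4*x**2*sin(3*x)/3 + x**2*cos(3*x)/3 - 5*x*sin(3*x)/9 - 8*x*cos(3*x)/9 - 28*sin(3*x)/27 - 5*cos(3*x)/27 + C

Use integration by parts with u = x**3 - 4*x**2 - x - 4, dv = cos(3*x) dx, so v = sin(3*x)/3.
Apply parts 3 times (tabular method): alternate signs, differentiate u down to 0, integrate dv up.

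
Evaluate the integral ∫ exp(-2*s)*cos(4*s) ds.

exp(-2*s)*sin(4*s)/5 - exp(-2*s)*cos(4*s)/10 + C

Let I denote the integral. Integrate by parts with u = cos(4*s), dv = exp(-2*s) ds, so v = -exp(-2*s)/2: I = -exp(-2*s)*cos(4*s)/2 − 2·∫ exp(-2*s)*sin(4*s) ds.
Apply parts again with u = sin(4*s), dv = exp(-2*s) ds: ∫ exp(-2*s)*sin(4*s) ds = -exp(-2*s)*sin(4*s)/2 + 2·I. Substituting back brings back I: I = exp(-2*s)*sin(4*s) - exp(-2*s)*cos(4*s)/2 − 4·I.
Solving for I: (1 + 4)·I equals the remaining terms, so I = (1/5)·(exp(-2*s)*sin(4*s) - exp(-2*s)*cos(4*s)/2).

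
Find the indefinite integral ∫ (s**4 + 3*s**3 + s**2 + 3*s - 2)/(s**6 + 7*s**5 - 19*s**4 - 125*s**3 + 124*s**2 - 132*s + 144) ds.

79*log(s - 4)/850 - log(s - 1)/49 - 223247*log(s + 6)/3354050 - 139*log(s**2 + 1)/46546 - 165*atan(s)/23273 - 332/(1295*s + 7770) + C

Factor the denominator: (s - 4)*(s - 1)*(s + 6)**2*(s**2 + 1).
Partial-fraction decomposition: -(139*s + 165)/(23273*(s**2 + 1)) - 223247/(3354050*(s + 6)) + 332/(1295*(s + 6)**2) - 1/(49*(s - 1)) + 79/(850*(s - 4)).
Integrate each term; A/(s−a) gives A·log|s−a|; the (Bs+D)/(s²+p²) term gives a log and an atan.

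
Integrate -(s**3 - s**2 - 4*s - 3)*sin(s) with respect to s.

Use integration by parts with u = s**3 - s**2 - 4*s - 3, dv = -sin(s) ds, so v = cos(s).
Apply parts 3 times (tabular method): alternate signs, differentiate u down to 0, integrate dv up.

s**3*cos(s) - 3*s**2*sin(s) - s**2*cos(s) + 2*s*sin(s) - 10*s*cos(s) + 10*sin(s) - cos(s) + C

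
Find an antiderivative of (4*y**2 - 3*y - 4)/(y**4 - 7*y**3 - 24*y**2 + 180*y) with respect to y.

-log(y)/45 + 224*log(y - 6)/1089 - 111*log(y + 5)/605 - 61/(33*y - 198) + C

Factor the denominator: y*(y - 6)**2*(y + 5).
Partial-fraction decomposition: -111/(605*(y + 5)) + 224/(1089*(y - 6)) + 61/(33*(y - 6)**2) - 1/(45*y).
Integrate each term; A/(y−a) gives A·log|y−a|; A/(y−a)² gives −A/(y−a).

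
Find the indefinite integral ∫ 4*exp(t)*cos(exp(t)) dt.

Let u = exp(t), so du = (exp(t)) dt.
Rewriting, the integral becomes 4·∫ cos(u) du = 4·sin(u).
Substituting back, u = exp(t).

4*sin(exp(t)) + C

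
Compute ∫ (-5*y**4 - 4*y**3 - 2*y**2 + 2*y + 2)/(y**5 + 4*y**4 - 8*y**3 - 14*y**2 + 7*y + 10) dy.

Factor the denominator: (y - 2)*(y - 1)*(y + 1)**2*(y + 5).
Partial-fraction decomposition: -2683/(672*(y + 5)) + 49/(96*(y + 1)) - 1/(8*(y + 1)**2) + 7/(24*(y - 1)) - 38/(21*(y - 2)).
Integrate each term; A/(y−a) gives A·log|y−a|; A/(y−a)² gives −A/(y−a).

-38*log(y - 2)/21 + 7*log(y - 1)/24 + 49*log(y + 1)/96 - 2683*log(y + 5)/672 + 1/(8*y + 8) + C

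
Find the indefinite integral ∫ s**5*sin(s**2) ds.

Let u = s², du = 2s ds; rewrite as (1/2)∫ u^2·sin(1u) du.
Now integrate by parts 2 times.

-s**4*cos(s**2)/2 + s**2*sin(s**2) + cos(s**2) + C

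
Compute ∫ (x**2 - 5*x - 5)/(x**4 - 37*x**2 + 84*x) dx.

-5*log(x)/84 - 9*log(x - 4)/44 + 11*log(x - 3)/30 - 79*log(x + 7)/770 + C

Factor the denominator: x*(x - 4)*(x - 3)*(x + 7).
Partial-fraction decomposition: -79/(770*(x + 7)) + 11/(30*(x - 3)) - 9/(44*(x - 4)) - 5/(84*x).
Integrate each term: A/(x−a) contributes A·log|x−a|.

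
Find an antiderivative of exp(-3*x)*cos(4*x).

Let I denote the integral. Integrate by parts with u = cos(4*x), dv = exp(-3*x) dx, so v = -exp(-3*x)/3: I = -exp(-3*x)*cos(4*x)/3 − (4/3)·∫ exp(-3*x)*sin(4*x) dx.
Apply parts again with u = sin(4*x), dv = exp(-3*x) dx: ∫ exp(-3*x)*sin(4*x) dx = -exp(-3*x)*sin(4*x)/3 + (4/3)·I. Substituting back brings back I: I = 4*exp(-3*x)*sin(4*x)/9 - exp(-3*x)*cos(4*x)/3 − (16/9)·I.
Solving for I: (1 + 16/9)·I equals the remaining terms, so I = (9/25)·(4*exp(-3*x)*sin(4*x)/9 - exp(-3*x)*cos(4*x)/3).

4*exp(-3*x)*sin(4*x)/25 - 3*exp(-3*x)*cos(4*x)/25 + C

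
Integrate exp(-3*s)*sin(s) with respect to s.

-3*exp(-3*s)*sin(s)/10 - exp(-3*s)*cos(s)/10 + C

Let I denote the integral. Integrate by parts with u = sin(s), dv = exp(-3*s) ds, so v = -exp(-3*s)/3: I = -exp(-3*s)*sin(s)/3 + (1/3)·∫ exp(-3*s)*cos(s) ds.
Apply parts again with u = cos(s), dv = exp(-3*s) ds: ∫ exp(-3*s)*cos(s) ds = -exp(-3*s)*cos(s)/3 − (1/3)·I. Substituting back brings back I: I = -exp(-3*s)*sin(s)/3 - exp(-3*s)*cos(s)/9 − (1/9)·I.
Solving for I: (1 + 1/9)·I equals the remaining terms, so I = (9/10)·(-exp(-3*s)*sin(s)/3 - exp(-3*s)*cos(s)/9).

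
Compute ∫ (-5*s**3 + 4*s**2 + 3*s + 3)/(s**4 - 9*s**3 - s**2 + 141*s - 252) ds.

Factor the denominator: (s - 7)*(s - 3)**2*(s + 4).
Partial-fraction decomposition: -375/(539*(s + 4)) + 3285/(784*(s - 3)) + 87/(28*(s - 3)**2) - 1495/(176*(s - 7)).
Integrate each term; A/(s−a) gives A·log|s−a|; A/(s−a)² gives −A/(s−a).

-1495*log(s - 7)/176 + 3285*log(s - 3)/784 - 375*log(s + 4)/539 - 87/(28*s - 84) + C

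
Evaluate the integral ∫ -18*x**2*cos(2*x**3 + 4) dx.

Let u = 2*x**3 + 4, so du = (6*x**2) dx.
Rewriting, the integral becomes -3·∫ cos(u) du = -3·sin(u).
Substituting back, u = 2*x**3 + 4.

-3*sin(2*x**3 + 4) + C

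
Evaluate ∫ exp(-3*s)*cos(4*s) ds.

Let I denote the integral. Integrate by parts with u = cos(4*s), dv = exp(-3*s) ds, so v = -exp(-3*s)/3: I = -exp(-3*s)*cos(4*s)/3 − (4/3)·∫ exp(-3*s)*sin(4*s) ds.
Apply parts again with u = sin(4*s), dv = exp(-3*s) ds: ∫ exp(-3*s)*sin(4*s) ds = -exp(-3*s)*sin(4*s)/3 + (4/3)·I. Substituting back brings back I: I = 4*exp(-3*s)*sin(4*s)/9 - exp(-3*s)*cos(4*s)/3 − (16/9)·I.
Solving for I: (1 + 16/9)·I equals the remaining terms, so I = (9/25)·(4*exp(-3*s)*sin(4*s)/9 - exp(-3*s)*cos(4*s)/3).

4*exp(-3*s)*sin(4*s)/25 - 3*exp(-3*s)*cos(4*s)/25 + C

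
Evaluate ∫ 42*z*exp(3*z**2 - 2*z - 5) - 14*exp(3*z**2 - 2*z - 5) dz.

Let u = 3*z**2 - 2*z - 5, so du = (6*z - 2) dz.
Rewriting, the integral becomes 7·∫ e^u du = 7·e^u.
Substituting back, u = 3*z**2 - 2*z - 5.

7*exp(3*z**2 - 2*z - 5) + C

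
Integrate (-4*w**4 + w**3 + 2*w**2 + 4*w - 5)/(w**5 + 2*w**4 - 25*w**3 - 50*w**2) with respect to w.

-13*log(w)/100 - 33*log(w - 5)/25 + 11*log(w + 2)/12 - 52*log(w + 5)/15 - 1/(10*w) + C

Factor the denominator: w**2*(w - 5)*(w + 2)*(w + 5).
Partial-fraction decomposition: -52/(15*(w + 5)) + 11/(12*(w + 2)) - 33/(25*(w - 5)) - 13/(100*w) + 1/(10*w**2).
Integrate each term; A/(w−a) gives A·log|w−a|; A/(w−a)² gives −A/(w−a).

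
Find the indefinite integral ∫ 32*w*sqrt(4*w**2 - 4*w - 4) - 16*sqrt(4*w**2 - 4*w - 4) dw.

Let u = 4*w**2 - 4*w - 4, so du = (8*w - 4) dw.
Rewriting, the integral becomes 4·∫ √u du = 4·(2/3)u^(3/2).
Substituting back, u = 4*w**2 - 4*w - 4.

8*(4*w**2 - 4*w - 4)**(3/2)/3 + C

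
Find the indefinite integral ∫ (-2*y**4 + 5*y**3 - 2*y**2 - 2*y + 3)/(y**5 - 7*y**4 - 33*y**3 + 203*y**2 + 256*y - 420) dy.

-799*log(y - 7)/162 + 1593*log(y - 6)/440 + log(y - 1)/270 + 73*log(y + 2)/648 - 239*log(y + 5)/297 + C

Factor the denominator: (y - 7)*(y - 6)*(y - 1)*(y + 2)*(y + 5).
Partial-fraction decomposition: -239/(297*(y + 5)) + 73/(648*(y + 2)) + 1/(270*(y - 1)) + 1593/(440*(y - 6)) - 799/(162*(y - 7)).
Integrate each term: A/(y−a) contributes A·log|y−a|.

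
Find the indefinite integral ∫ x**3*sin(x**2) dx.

Let u = x², du = 2x dx; rewrite as (1/2)∫ u^1·sin(1u) du.
Now integrate by parts 1 time.

-x**2*cos(x**2)/2 + sin(x**2)/2 + C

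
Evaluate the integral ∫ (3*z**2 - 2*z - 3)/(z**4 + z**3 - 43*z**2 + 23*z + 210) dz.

31*log(z - 5)/84 - 9*log(z - 3)/50 + 13*log(z + 2)/175 - 79*log(z + 7)/300 + C

Factor the denominator: (z - 5)*(z - 3)*(z + 2)*(z + 7).
Partial-fraction decomposition: -79/(300*(z + 7)) + 13/(175*(z + 2)) - 9/(50*(z - 3)) + 31/(84*(z - 5)).
Integrate each term: A/(z−a) contributes A·log|z−a|.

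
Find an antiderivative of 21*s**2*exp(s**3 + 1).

7*exp(s**3 + 1) + C

Let u = s**3 + 1, so du = (3*s**2) ds.
Rewriting, the integral becomes 7·∫ e^u du = 7·e^u.
Substituting back, u = s**3 + 1.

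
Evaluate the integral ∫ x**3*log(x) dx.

x**4*log(x)/4 - x**4/16 + C

Use integration by parts with u = log(x), dv = x**3 dx.
Then du = 1/x dx and v = x**4/4.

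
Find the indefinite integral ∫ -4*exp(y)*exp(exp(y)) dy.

-4*exp(exp(y)) + C

Let u = exp(y), so du = (exp(y)) dy.
Rewriting, the integral becomes -4·∫ e^u du = -4·e^u.
Substituting back, u = exp(y).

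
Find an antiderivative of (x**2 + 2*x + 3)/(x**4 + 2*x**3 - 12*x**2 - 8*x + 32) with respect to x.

Factor the denominator: (x - 2)**2*(x + 2)*(x + 4).
Partial-fraction decomposition: -11/(72*(x + 4)) + 3/(32*(x + 2)) + 17/(288*(x - 2)) + 11/(24*(x - 2)**2).
Integrate each term; A/(x−a) gives A·log|x−a|; A/(x−a)² gives −A/(x−a).

17*log(x - 2)/288 + 3*log(x + 2)/32 - 11*log(x + 4)/72 - 11/(24*x - 48) + C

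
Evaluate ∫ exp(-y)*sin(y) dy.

Let I denote the integral. Integrate by parts with u = sin(y), dv = exp(-y) dy, so v = -exp(-y): I = -exp(-y)*sin(y) + ∫ exp(-y)*cos(y) dy.
Apply parts again with u = cos(y), dv = exp(-y) dy: ∫ exp(-y)*cos(y) dy = -exp(-y)*cos(y) − I. Substituting back brings back I: I = -exp(-y)*sin(y) - exp(-y)*cos(y) − I.
Solving for I: (1 + 1)·I equals the remaining terms, so I = (1/2)·(-exp(-y)*sin(y) - exp(-y)*cos(y)).

-exp(-y)*sin(y)/2 - exp(-y)*cos(y)/2 + C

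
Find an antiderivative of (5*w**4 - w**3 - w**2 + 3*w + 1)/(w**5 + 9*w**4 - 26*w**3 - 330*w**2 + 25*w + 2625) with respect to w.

Factor the denominator: (w - 5)*(w - 3)*(w + 5)**2*(w + 7).
Partial-fraction decomposition: 4093/(160*(w + 7)) - 137801/(6400*(w + 5)) + 3211/(160*(w + 5)**2) - 379/(1280*(w - 3)) + 997/(800*(w - 5)).
Integrate each term; A/(w−a) gives A·log|w−a|; A/(w−a)² gives −A/(w−a).

997*log(w - 5)/800 - 379*log(w - 3)/1280 - 137801*log(w + 5)/6400 + 4093*log(w + 7)/160 - 3211/(160*w + 800) + C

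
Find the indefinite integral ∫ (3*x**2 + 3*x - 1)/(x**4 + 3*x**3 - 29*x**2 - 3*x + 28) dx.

59*log(x - 4)/165 - 5*log(x - 1)/48 - log(x + 1)/60 - 125*log(x + 7)/528 + C

Factor the denominator: (x - 4)*(x - 1)*(x + 1)*(x + 7).
Partial-fraction decomposition: -125/(528*(x + 7)) - 1/(60*(x + 1)) - 5/(48*(x - 1)) + 59/(165*(x - 4)).
Integrate each term: A/(x−a) contributes A·log|x−a|.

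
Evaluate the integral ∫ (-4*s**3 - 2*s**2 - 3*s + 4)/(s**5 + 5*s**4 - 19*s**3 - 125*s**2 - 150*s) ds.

Factor the denominator: s*(s - 5)*(s + 2)*(s + 3)*(s + 5).
Partial-fraction decomposition: 469/(300*(s + 5)) - 103/(48*(s + 3)) + 17/(21*(s + 2)) - 561/(2800*(s - 5)) - 2/(75*s).
Integrate each term: A/(s−a) contributes A·log|s−a|.

-2*log(s)/75 - 561*log(s - 5)/2800 + 17*log(s + 2)/21 - 103*log(s + 3)/48 + 469*log(s + 5)/300 + C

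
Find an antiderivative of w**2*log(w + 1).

Use integration by parts with u = log(w + 1), dv = w**2 dw.
Then du = 1/(w + 1) dw and v = w**3/3.

w**3*log(w + 1)/3 - w**3/9 + w**2/6 - w/3 + log(w + 1)/3 + C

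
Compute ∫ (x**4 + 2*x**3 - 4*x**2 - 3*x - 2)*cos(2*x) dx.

x**4*sin(2*x)/2 + x**3*sin(2*x) + x**3*cos(2*x) - 7*x**2*sin(2*x)/2 + 3*x**2*cos(2*x)/2 - 3*x*sin(2*x) - 7*x*cos(2*x)/2 + 3*sin(2*x)/4 - 3*cos(2*x)/2 + C

Use integration by parts with u = x**4 + 2*x**3 - 4*x**2 - 3*x - 2, dv = cos(2*x) dx, so v = sin(2*x)/2.
Apply parts 4 times (tabular method): alternate signs, differentiate u down to 0, integrate dv up.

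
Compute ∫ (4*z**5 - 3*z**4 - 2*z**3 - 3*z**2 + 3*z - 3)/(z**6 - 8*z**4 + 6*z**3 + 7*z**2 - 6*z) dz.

log(z)/2 + 11*log(z - 2)/6 - log(z - 1)/4 - 7*log(z + 1)/12 + 5*log(z + 3)/2 - 1/(2*z - 2) + C

Factor the denominator: z*(z - 2)*(z - 1)**2*(z + 1)*(z + 3).
Partial-fraction decomposition: 5/(2*(z + 3)) - 7/(12*(z + 1)) - 1/(4*(z - 1)) + 1/(2*(z - 1)**2) + 11/(6*(z - 2)) + 1/(2*z).
Integrate each term; A/(z−a) gives A·log|z−a|; A/(z−a)² gives −A/(z−a).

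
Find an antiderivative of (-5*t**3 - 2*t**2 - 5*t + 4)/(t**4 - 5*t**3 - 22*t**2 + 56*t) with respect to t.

log(t)/14 - 1844*log(t - 7)/385 + 9*log(t - 2)/10 - 13*log(t + 4)/11 + C

Factor the denominator: t*(t - 7)*(t - 2)*(t + 4).
Partial-fraction decomposition: -13/(11*(t + 4)) + 9/(10*(t - 2)) - 1844/(385*(t - 7)) + 1/(14*t).
Integrate each term: A/(t−a) contributes A·log|t−a|.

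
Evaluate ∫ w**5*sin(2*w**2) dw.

-w**4*cos(2*w**2)/4 + w**2*sin(2*w**2)/4 + cos(2*w**2)/8 + C

Let u = w², du = 2w dw; rewrite as (1/2)∫ u^2·sin(2u) du.
Now integrate by parts 2 times.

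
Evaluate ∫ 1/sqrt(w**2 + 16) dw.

Substitute w = 4·tan(θ), so dw = 4·sec(θ)^2 dθ and the radical becomes sqrt(w**2 + 16) = 4·sec(θ) by the Pythagorean identity.
Integrate the resulting trig expression in θ, then back-substitute tan(θ) = w/4, sec(θ) = sqrt(w**2 + 16)/4 (absorbing any constant into C).

log(w + sqrt(w**2 + 16)) + C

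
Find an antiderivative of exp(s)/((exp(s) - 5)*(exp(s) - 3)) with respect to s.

Let u = e^s, du = e^s ds.
The integral becomes ∫ du/((u-5)(u-3)); decompose into partial fractions.

log(exp(s) - 5)/2 - log(exp(s) - 3)/2 + C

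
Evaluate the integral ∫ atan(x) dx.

x*atan(x) - log(x**2 + 1)/2 + C

Use integration by parts with u = arctan(x), dv = dx.
Then du = 1/(x**2 + 1) dx.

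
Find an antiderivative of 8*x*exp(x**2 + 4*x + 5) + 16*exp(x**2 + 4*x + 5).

Let u = x**2 + 4*x + 5, so du = (2*x + 4) dx.
Rewriting, the integral becomes 4·∫ e^u du = 4·e^u.
Substituting back, u = x**2 + 4*x + 5.

4*exp(x**2 + 4*x + 5) + C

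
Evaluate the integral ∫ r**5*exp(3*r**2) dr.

(9*r**4 - 6*r**2 + 2)*exp(3*r**2)/54 + C

Let u = r², du = 2r dr; rewrite as (1/2)∫ u^2·exp(3u) du.
Now integrate by parts 2 times.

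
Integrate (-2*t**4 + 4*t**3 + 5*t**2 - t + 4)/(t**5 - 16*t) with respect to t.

-log(t)/4 + 11*log(t - 2)/32 - 19*log(t + 2)/32 - 3*log(t**2 + 4)/4 + 17*atan(t/2)/16 + C

Factor the denominator: t*(t - 2)*(t + 2)*(t**2 + 4).
Partial-fraction decomposition: -(12*t - 17)/(8*(t**2 + 4)) - 19/(32*(t + 2)) + 11/(32*(t - 2)) - 1/(4*t).
Integrate each term; A/(t−a) gives A·log|t−a|; the (Bt+D)/(t²+p²) term gives a log and an atan.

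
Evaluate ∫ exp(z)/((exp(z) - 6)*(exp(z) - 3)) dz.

Let u = e^z, du = e^z dz.
The integral becomes ∫ du/((u-3)(u-6)); decompose into partial fractions.

log(exp(z) - 6)/3 - log(exp(z) - 3)/3 + C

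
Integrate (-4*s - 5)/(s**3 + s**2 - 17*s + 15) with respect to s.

Factor the denominator: (s - 3)*(s - 1)*(s + 5).
Partial-fraction decomposition: 5/(16*(s + 5)) + 3/(4*(s - 1)) - 17/(16*(s - 3)).
Integrate each term: A/(s−a) contributes A·log|s−a|.

-17*log(s - 3)/16 + 3*log(s - 1)/4 + 5*log(s + 5)/16 + C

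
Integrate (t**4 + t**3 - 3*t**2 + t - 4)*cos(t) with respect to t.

Use integration by parts with u = t**4 + t**3 - 3*t**2 + t - 4, dv = cos(t) dt, so v = sin(t).
Apply parts 4 times (tabular method): alternate signs, differentiate u down to 0, integrate dv up.

t**4*sin(t) + t**3*sin(t) + 4*t**3*cos(t) - 15*t**2*sin(t) + 3*t**2*cos(t) - 5*t*sin(t) - 30*t*cos(t) + 26*sin(t) - 5*cos(t) + C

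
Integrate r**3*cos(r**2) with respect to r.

r**2*sin(r**2)/2 + cos(r**2)/2 + C

Let u = r², du = 2r dr; rewrite as (1/2)∫ u^1·cos(1u) du.
Now integrate by parts 1 time.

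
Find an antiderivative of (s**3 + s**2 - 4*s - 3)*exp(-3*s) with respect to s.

Use integration by parts with u = s**3 + s**2 - 4*s - 3, dv = exp(-3*s) ds, so v = -exp(-3*s)/3.
Apply parts 3 times (tabular method): alternate signs, differentiate u down to 0, integrate dv up.

(-9*s**3 - 18*s**2 + 24*s + 35)*exp(-3*s)/27 + C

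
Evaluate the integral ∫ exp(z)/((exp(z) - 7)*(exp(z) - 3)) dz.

log(exp(z) - 7)/4 - log(exp(z) - 3)/4 + C

Let u = e^z, du = e^z dz.
The integral becomes ∫ du/((u-7)(u-3)); decompose into partial fractions.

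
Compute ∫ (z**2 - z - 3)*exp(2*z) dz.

(z**2 - 2*z - 2)*exp(2*z)/2 + C

Use integration by parts with u = z**2 - z - 3, dv = exp(2*z) dz, so v = exp(2*z)/2.
Apply parts 2 times (tabular method): alternate signs, differentiate u down to 0, integrate dv up.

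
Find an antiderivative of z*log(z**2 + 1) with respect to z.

Let u = z**2 + 1, so du = (2*z) dz.
The integral becomes (1/2)·∫ log(u) du; integrate by parts with u′=log(u), dv′=du.

z**2*log(z**2 + 1)/2 - z**2/2 + log(z**2 + 1)/2 + C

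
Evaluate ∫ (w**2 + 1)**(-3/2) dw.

w/sqrt(w**2 + 1) + C

Substitute w = tan(θ), so dw = sec(θ)^2 dθ and the radical becomes sqrt(w**2 + 1) = sec(θ) by the Pythagorean identity.
Integrate the resulting trig expression in θ, then back-substitute tan(θ) = w, sec(θ) = sqrt(w**2 + 1) (absorbing any constant into C).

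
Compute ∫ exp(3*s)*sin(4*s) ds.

3*exp(3*s)*sin(4*s)/25 - 4*exp(3*s)*cos(4*s)/25 + C

Let I denote the integral. Integrate by parts with u = sin(4*s), dv = exp(3*s) ds, so v = exp(3*s)/3: I = exp(3*s)*sin(4*s)/3 − (4/3)·∫ exp(3*s)*cos(4*s) ds.
Apply parts again with u = cos(4*s), dv = exp(3*s) ds: ∫ exp(3*s)*cos(4*s) ds = exp(3*s)*cos(4*s)/3 + (4/3)·I. Substituting back brings back I: I = exp(3*s)*sin(4*s)/3 - 4*exp(3*s)*cos(4*s)/9 − (16/9)·I.
Solving for I: (1 + 16/9)·I equals the remaining terms, so I = (9/25)·(exp(3*s)*sin(4*s)/3 - 4*exp(3*s)*cos(4*s)/9).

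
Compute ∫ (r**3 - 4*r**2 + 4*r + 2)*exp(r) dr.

Use integration by parts with u = r**3 - 4*r**2 + 4*r + 2, dv = exp(r) dr, so v = exp(r).
Apply parts 3 times (tabular method): alternate signs, differentiate u down to 0, integrate dv up.

(r**3 - 7*r**2 + 18*r - 16)*exp(r) + C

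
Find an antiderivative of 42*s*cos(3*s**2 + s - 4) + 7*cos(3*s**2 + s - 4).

7*sin(3*s**2 + s - 4) + C

Let u = 3*s**2 + s - 4, so du = (6*s + 1) ds.
Rewriting, the integral becomes 7·∫ cos(u) du = 7·sin(u).
Substituting back, u = 3*s**2 + s - 4.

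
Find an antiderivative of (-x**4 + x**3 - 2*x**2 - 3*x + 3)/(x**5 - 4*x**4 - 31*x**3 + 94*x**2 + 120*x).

Factor the denominator: x*(x - 6)*(x - 4)*(x + 1)*(x + 5).
Partial-fraction decomposition: -391/(990*(x + 5)) - 1/(70*(x + 1)) + 233/(360*(x - 4)) - 389/(308*(x - 6)) + 1/(40*x).
Integrate each term: A/(x−a) contributes A·log|x−a|.

log(x)/40 - 389*log(x - 6)/308 + 233*log(x - 4)/360 - log(x + 1)/70 - 391*log(x + 5)/990 + C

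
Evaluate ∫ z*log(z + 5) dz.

z**2*log(z + 5)/2 - z**2/4 + 5*z/2 - 25*log(z + 5)/2 + C

Use integration by parts with u = log(z + 5), dv = z dz.
Then du = 1/(z + 5) dz and v = z**2/2.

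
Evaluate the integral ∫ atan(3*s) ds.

s*atan(3*s) - log(9*s**2 + 1)/6 + C

Use integration by parts with u = arctan(3*s), dv = ds.
Then du = 3/(9*s**2 + 1) ds.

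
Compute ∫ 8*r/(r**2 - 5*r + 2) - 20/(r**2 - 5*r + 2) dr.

Let u = r**2 - 5*r + 2, so du = (2*r - 5) dr.
Rewriting, the integral becomes 4·∫ 1/u du = 4·log(u).
Substituting back, u = r**2 - 5*r + 2.

4*log(r**2 - 5*r + 2) + C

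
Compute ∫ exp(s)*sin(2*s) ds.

exp(s)*sin(2*s)/5 - 2*exp(s)*cos(2*s)/5 + C

Let I denote the integral. Integrate by parts with u = sin(2*s), dv = exp(s) ds, so v = exp(s): I = exp(s)*sin(2*s) − 2·∫ exp(s)*cos(2*s) ds.
Apply parts again with u = cos(2*s), dv = exp(s) ds: ∫ exp(s)*cos(2*s) ds = exp(s)*cos(2*s) + 2·I. Substituting back brings back I: I = exp(s)*sin(2*s) - 2*exp(s)*cos(2*s) − 4·I.
Solving for I: (1 + 4)·I equals the remaining terms, so I = (1/5)·(exp(s)*sin(2*s) - 2*exp(s)*cos(2*s)).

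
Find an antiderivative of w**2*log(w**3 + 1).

Let u = w**3 + 1, so du = (3*w**2) dw.
The integral becomes (1/3)·∫ log(u) du; integrate by parts with u′=log(u), dv′=du.

w**3*log(w**3 + 1)/3 - w**3/3 + log(w**3 + 1)/3 + C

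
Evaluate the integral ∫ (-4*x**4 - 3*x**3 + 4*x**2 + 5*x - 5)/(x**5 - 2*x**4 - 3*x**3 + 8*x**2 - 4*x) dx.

5*log(x)/4 - 67*log(x - 2)/8 + 11*log(x - 1)/3 - 13*log(x + 2)/24 - 1/(x - 1) + C

Factor the denominator: x*(x - 2)*(x - 1)**2*(x + 2).
Partial-fraction decomposition: -13/(24*(x + 2)) + 11/(3*(x - 1)) + (x - 1)**(-2) - 67/(8*(x - 2)) + 5/(4*x).
Integrate each term; A/(x−a) gives A·log|x−a|; A/(x−a)² gives −A/(x−a).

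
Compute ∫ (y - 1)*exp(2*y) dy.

Use integration by parts with u = y - 1, dv = exp(2*y) dy, so v = exp(2*y)/2.
Apply parts 1 times (tabular method): alternate signs, differentiate u down to 0, integrate dv up.

(2*y - 3)*exp(2*y)/4 + C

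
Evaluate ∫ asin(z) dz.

Use integration by parts with u = arcsin(z), dv = dz.
Then du = 1/sqrt(-z**2 + 1) dz.

z*asin(z) + sqrt(-z**2 + 1) + C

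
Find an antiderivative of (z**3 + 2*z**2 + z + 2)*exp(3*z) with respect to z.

Use integration by parts with u = z**3 + 2*z**2 + z + 2, dv = exp(3*z) dz, so v = exp(3*z)/3.
Apply parts 3 times (tabular method): alternate signs, differentiate u down to 0, integrate dv up.

(9*z**3 + 9*z**2 + 3*z + 17)*exp(3*z)/27 + C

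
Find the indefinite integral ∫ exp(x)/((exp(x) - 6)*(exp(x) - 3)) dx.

Let u = e^x, du = e^x dx.
The integral becomes ∫ du/((u-3)(u-6)); decompose into partial fractions.

log(exp(x) - 6)/3 - log(exp(x) - 3)/3 + C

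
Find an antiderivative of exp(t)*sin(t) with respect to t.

exp(t)*sin(t)/2 - exp(t)*cos(t)/2 + C

Let I denote the integral. Integrate by parts with u = sin(t), dv = exp(t) dt, so v = exp(t): I = exp(t)*sin(t) − ∫ exp(t)*cos(t) dt.
Apply parts again with u = cos(t), dv = exp(t) dt: ∫ exp(t)*cos(t) dt = exp(t)*cos(t) + I. Substituting back brings back I: I = exp(t)*sin(t) - exp(t)*cos(t) − I.
Solving for I: (1 + 1)·I equals the remaining terms, so I = (1/2)·(exp(t)*sin(t) - exp(t)*cos(t)).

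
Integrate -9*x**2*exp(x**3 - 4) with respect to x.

-3*exp(x**3 - 4) + C

Let u = x**3 - 4, so du = (3*x**2) dx.
Rewriting, the integral becomes -3·∫ e^u du = -3·e^u.
Substituting back, u = x**3 - 4.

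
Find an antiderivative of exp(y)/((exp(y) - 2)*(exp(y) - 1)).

log(exp(y) - 2) - log(exp(y) - 1) + C

Let u = e^y, du = e^y dy.
The integral becomes ∫ du/((u-2)(u-1)); decompose into partial fractions.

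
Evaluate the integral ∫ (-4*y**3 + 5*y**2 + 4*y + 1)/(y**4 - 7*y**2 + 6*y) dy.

log(y)/6 - 3*log(y - 2)/10 - 3*log(y - 1)/2 - 71*log(y + 3)/30 + C

Factor the denominator: y*(y - 2)*(y - 1)*(y + 3).
Partial-fraction decomposition: -71/(30*(y + 3)) - 3/(2*(y - 1)) - 3/(10*(y - 2)) + 1/(6*y).
Integrate each term: A/(y−a) contributes A·log|y−a|.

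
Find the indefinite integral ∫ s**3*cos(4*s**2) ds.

s**2*sin(4*s**2)/8 + cos(4*s**2)/32 + C

Let u = s², du = 2s ds; rewrite as (1/2)∫ u^1·cos(4u) du.
Now integrate by parts 1 time.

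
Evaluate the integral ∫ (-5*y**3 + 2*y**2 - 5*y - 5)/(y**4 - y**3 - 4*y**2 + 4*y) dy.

-5*log(y)/4 - 47*log(y - 2)/8 + 13*log(y - 1)/3 - 53*log(y + 2)/24 + C

Factor the denominator: y*(y - 2)*(y - 1)*(y + 2).
Partial-fraction decomposition: -53/(24*(y + 2)) + 13/(3*(y - 1)) - 47/(8*(y - 2)) - 5/(4*y).
Integrate each term: A/(y−a) contributes A·log|y−a|.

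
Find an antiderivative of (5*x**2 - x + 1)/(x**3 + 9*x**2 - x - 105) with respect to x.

43*log(x - 3)/80 - 131*log(x + 5)/16 + 253*log(x + 7)/20 + C

Factor the denominator: (x - 3)*(x + 5)*(x + 7).
Partial-fraction decomposition: 253/(20*(x + 7)) - 131/(16*(x + 5)) + 43/(80*(x - 3)).
Integrate each term: A/(x−a) contributes A·log|x−a|.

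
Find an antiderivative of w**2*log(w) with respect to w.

Use integration by parts with u = log(w), dv = w**2 dw.
Then du = 1/w dw and v = w**3/3.

w**3*log(w)/3 - w**3/9 + C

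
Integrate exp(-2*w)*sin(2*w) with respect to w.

-exp(-2*w)*sin(2*w)/4 - exp(-2*w)*cos(2*w)/4 + C

Let I denote the integral. Integrate by parts with u = sin(2*w), dv = exp(-2*w) dw, so v = -exp(-2*w)/2: I = -exp(-2*w)*sin(2*w)/2 + ∫ exp(-2*w)*cos(2*w) dw.
Apply parts again with u = cos(2*w), dv = exp(-2*w) dw: ∫ exp(-2*w)*cos(2*w) dw = -exp(-2*w)*cos(2*w)/2 − I. Substituting back brings back I: I = -exp(-2*w)*sin(2*w)/2 - exp(-2*w)*cos(2*w)/2 − I.
Solving for I: (1 + 1)·I equals the remaining terms, so I = (1/2)·(-exp(-2*w)*sin(2*w)/2 - exp(-2*w)*cos(2*w)/2).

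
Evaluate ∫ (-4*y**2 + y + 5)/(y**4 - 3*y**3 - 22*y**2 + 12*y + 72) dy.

-133*log(y - 6)/288 + 9*log(y - 2)/80 - 13*log(y + 2)/32 + 34*log(y + 3)/45 + C

Factor the denominator: (y - 6)*(y - 2)*(y + 2)*(y + 3).
Partial-fraction decomposition: 34/(45*(y + 3)) - 13/(32*(y + 2)) + 9/(80*(y - 2)) - 133/(288*(y - 6)).
Integrate each term: A/(y−a) contributes A·log|y−a|.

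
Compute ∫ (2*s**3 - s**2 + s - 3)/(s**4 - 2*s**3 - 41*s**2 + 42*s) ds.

Factor the denominator: s*(s - 7)*(s - 1)*(s + 6).
Partial-fraction decomposition: 159/(182*(s + 6)) + 1/(42*(s - 1)) + 641/(546*(s - 7)) - 1/(14*s).
Integrate each term: A/(s−a) contributes A·log|s−a|.

-log(s)/14 + 641*log(s - 7)/546 + log(s - 1)/42 + 159*log(s + 6)/182 + C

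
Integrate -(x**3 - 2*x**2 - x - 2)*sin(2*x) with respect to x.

Use integration by parts with u = x**3 - 2*x**2 - x - 2, dv = -sin(2*x) dx, so v = cos(2*x)/2.
Apply parts 3 times (tabular method): alternate signs, differentiate u down to 0, integrate dv up.

x**3*cos(2*x)/2 - 3*x**2*sin(2*x)/4 - x**2*cos(2*x) + x*sin(2*x) - 5*x*cos(2*x)/4 + 5*sin(2*x)/8 - cos(2*x)/2 + C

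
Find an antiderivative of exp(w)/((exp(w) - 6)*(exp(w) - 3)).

Let u = e^w, du = e^w dw.
The integral becomes ∫ du/((u-6)(u-3)); decompose into partial fractions.

log(exp(w) - 6)/3 - log(exp(w) - 3)/3 + C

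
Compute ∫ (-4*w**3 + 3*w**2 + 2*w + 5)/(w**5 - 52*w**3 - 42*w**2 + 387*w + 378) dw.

Factor the denominator: (w - 7)*(w - 3)*(w + 1)*(w + 3)*(w + 6).
Partial-fraction decomposition: 193/(351*(w + 6)) - 67/(180*(w + 3)) + 1/(32*(w + 1)) + 35/(432*(w - 3)) - 603/(2080*(w - 7)).
Integrate each term: A/(w−a) contributes A·log|w−a|.

-603*log(w - 7)/2080 + 35*log(w - 3)/432 + log(w + 1)/32 - 67*log(w + 3)/180 + 193*log(w + 6)/351 + C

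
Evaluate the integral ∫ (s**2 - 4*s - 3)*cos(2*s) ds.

Use integration by parts with u = s**2 - 4*s - 3, dv = cos(2*s) ds, so v = sin(2*s)/2.
Apply parts 2 times (tabular method): alternate signs, differentiate u down to 0, integrate dv up.

s**2*sin(2*s)/2 - 2*s*sin(2*s) + s*cos(2*s)/2 - 7*sin(2*s)/4 - cos(2*s) + C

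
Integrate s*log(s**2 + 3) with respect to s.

Let u = s**2 + 3, so du = (2*s) ds.
The integral becomes (1/2)·∫ log(u) du; integrate by parts with u′=log(u), dv′=du.

s**2*log(s**2 + 3)/2 - s**2/2 + 3*log(s**2 + 3)/2 + C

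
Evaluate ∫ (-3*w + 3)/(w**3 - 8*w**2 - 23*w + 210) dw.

-3*log(w - 7)/2 + 15*log(w - 6)/11 + 3*log(w + 5)/22 + C

Factor the denominator: (w - 7)*(w - 6)*(w + 5).
Partial-fraction decomposition: 3/(22*(w + 5)) + 15/(11*(w - 6)) - 3/(2*(w - 7)).
Integrate each term: A/(w−a) contributes A·log|w−a|.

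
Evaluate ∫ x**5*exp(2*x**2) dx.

(2*x**4 - 2*x**2 + 1)*exp(2*x**2)/8 + C

Let u = x², du = 2x dx; rewrite as (1/2)∫ u^2·exp(2u) du.
Now integrate by parts 2 times.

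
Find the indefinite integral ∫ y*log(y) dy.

y**2*log(y)/2 - y**2/4 + C

Use integration by parts with u = log(y), dv = y dy.
Then du = 1/y dy and v = y**2/2.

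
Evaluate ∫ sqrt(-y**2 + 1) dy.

Substitute y = sin(θ), so dy = cos(θ) dθ and the radical becomes sqrt(-y**2 + 1) = cos(θ) by the Pythagorean identity.
Integrate the resulting trig expression in θ, then back-substitute θ = asin(y), sin(θ) = y, cos(θ) = sqrt(-y**2 + 1) (absorbing any constant into C).

y*sqrt(-y**2 + 1)/2 + asin(y)/2 + C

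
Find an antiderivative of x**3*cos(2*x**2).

x**2*sin(2*x**2)/4 + cos(2*x**2)/8 + C

Let u = x², du = 2x dx; rewrite as (1/2)∫ u^1·cos(2u) du.
Now integrate by parts 1 time.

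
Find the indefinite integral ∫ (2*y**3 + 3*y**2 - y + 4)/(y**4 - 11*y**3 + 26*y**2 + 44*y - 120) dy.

269*log(y - 6)/16 - 108*log(y - 5)/7 + 5*log(y - 2)/8 - log(y + 2)/112 + C

Factor the denominator: (y - 6)*(y - 5)*(y - 2)*(y + 2).
Partial-fraction decomposition: -1/(112*(y + 2)) + 5/(8*(y - 2)) - 108/(7*(y - 5)) + 269/(16*(y - 6)).
Integrate each term: A/(y−a) contributes A·log|y−a|.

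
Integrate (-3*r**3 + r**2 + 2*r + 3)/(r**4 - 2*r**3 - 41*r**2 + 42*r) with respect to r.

log(r)/14 - 321*log(r - 7)/182 - log(r - 1)/14 - 225*log(r + 6)/182 + C

Factor the denominator: r*(r - 7)*(r - 1)*(r + 6).
Partial-fraction decomposition: -225/(182*(r + 6)) - 1/(14*(r - 1)) - 321/(182*(r - 7)) + 1/(14*r).
Integrate each term: A/(r−a) contributes A·log|r−a|.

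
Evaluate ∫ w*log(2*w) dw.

w**2*(log(w) + log(2))/2 - w**2/4 + C

Use integration by parts with u = log(2*w), dv = w dw.
Then du = 1/w dw and v = w**2/2.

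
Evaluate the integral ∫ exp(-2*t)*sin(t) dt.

Let I denote the integral. Integrate by parts with u = sin(t), dv = exp(-2*t) dt, so v = -exp(-2*t)/2: I = -exp(-2*t)*sin(t)/2 + (1/2)·∫ exp(-2*t)*cos(t) dt.
Apply parts again with u = cos(t), dv = exp(-2*t) dt: ∫ exp(-2*t)*cos(t) dt = -exp(-2*t)*cos(t)/2 − (1/2)·I. Substituting back brings back I: I = -exp(-2*t)*sin(t)/2 - exp(-2*t)*cos(t)/4 − (1/4)·I.
Solving for I: (1 + 1/4)·I equals the remaining terms, so I = (4/5)·(-exp(-2*t)*sin(t)/2 - exp(-2*t)*cos(t)/4).

-2*exp(-2*t)*sin(t)/5 - exp(-2*t)*cos(t)/5 + C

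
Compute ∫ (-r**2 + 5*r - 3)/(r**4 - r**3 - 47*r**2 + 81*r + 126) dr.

-3*log(r - 6)/91 - log(r - 3)/40 - 3*log(r + 1)/56 + 29*log(r + 7)/260 + C

Factor the denominator: (r - 6)*(r - 3)*(r + 1)*(r + 7).
Partial-fraction decomposition: 29/(260*(r + 7)) - 3/(56*(r + 1)) - 1/(40*(r - 3)) - 3/(91*(r - 6)).
Integrate each term: A/(r−a) contributes A·log|r−a|.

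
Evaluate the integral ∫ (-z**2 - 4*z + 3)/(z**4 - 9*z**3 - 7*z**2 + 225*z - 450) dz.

-19*log(z - 6)/11 + 21*log(z - 5)/10 - 3*log(z - 3)/8 + log(z + 5)/440 + C

Factor the denominator: (z - 6)*(z - 5)*(z - 3)*(z + 5).
Partial-fraction decomposition: 1/(440*(z + 5)) - 3/(8*(z - 3)) + 21/(10*(z - 5)) - 19/(11*(z - 6)).
Integrate each term: A/(z−a) contributes A·log|z−a|.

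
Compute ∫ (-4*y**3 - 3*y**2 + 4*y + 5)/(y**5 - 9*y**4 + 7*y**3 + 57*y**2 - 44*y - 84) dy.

-743*log(y - 7)/720 + 59*log(y - 3)/40 - 31*log(y - 2)/60 - log(y + 1)/48 + 17*log(y + 2)/180 + C

Factor the denominator: (y - 7)*(y - 3)*(y - 2)*(y + 1)*(y + 2).
Partial-fraction decomposition: 17/(180*(y + 2)) - 1/(48*(y + 1)) - 31/(60*(y - 2)) + 59/(40*(y - 3)) - 743/(720*(y - 7)).
Integrate each term: A/(y−a) contributes A·log|y−a|.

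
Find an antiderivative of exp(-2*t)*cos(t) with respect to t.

exp(-2*t)*sin(t)/5 - 2*exp(-2*t)*cos(t)/5 + C

Let I denote the integral. Integrate by parts with u = cos(t), dv = exp(-2*t) dt, so v = -exp(-2*t)/2: I = -exp(-2*t)*cos(t)/2 − (1/2)·∫ exp(-2*t)*sin(t) dt.
Apply parts again with u = sin(t), dv = exp(-2*t) dt: ∫ exp(-2*t)*sin(t) dt = -exp(-2*t)*sin(t)/2 + (1/2)·I. Substituting back brings back I: I = exp(-2*t)*sin(t)/4 - exp(-2*t)*cos(t)/2 − (1/4)·I.
Solving for I: (1 + 1/4)·I equals the remaining terms, so I = (4/5)·(exp(-2*t)*sin(t)/4 - exp(-2*t)*cos(t)/2).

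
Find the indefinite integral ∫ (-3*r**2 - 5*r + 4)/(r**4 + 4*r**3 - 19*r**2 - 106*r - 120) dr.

-4*log(r - 5)/21 - log(r + 2)/7 - log(r + 3) + 4*log(r + 4)/3 + C

Factor the denominator: (r - 5)*(r + 2)*(r + 3)*(r + 4).
Partial-fraction decomposition: 4/(3*(r + 4)) - 1/(r + 3) - 1/(7*(r + 2)) - 4/(21*(r - 5)).
Integrate each term: A/(r−a) contributes A·log|r−a|.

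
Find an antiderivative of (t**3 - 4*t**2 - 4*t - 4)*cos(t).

Use integration by parts with u = t**3 - 4*t**2 - 4*t - 4, dv = cos(t) dt, so v = sin(t).
Apply parts 3 times (tabular method): alternate signs, differentiate u down to 0, integrate dv up.

t**3*sin(t) - 4*t**2*sin(t) + 3*t**2*cos(t) - 10*t*sin(t) - 8*t*cos(t) + 4*sin(t) - 10*cos(t) + C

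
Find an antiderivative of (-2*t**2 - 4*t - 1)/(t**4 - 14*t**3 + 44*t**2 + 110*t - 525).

Factor the denominator: (t - 7)*(t - 5)**2*(t + 3).
Partial-fraction decomposition: 7/(640*(t + 3)) + 405/(128*(t - 5)) + 71/(16*(t - 5)**2) - 127/(40*(t - 7)).
Integrate each term; A/(t−a) gives A·log|t−a|; A/(t−a)² gives −A/(t−a).

-127*log(t - 7)/40 + 405*log(t - 5)/128 + 7*log(t + 3)/640 - 71/(16*t - 80) + C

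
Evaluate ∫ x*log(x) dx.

x**2*log(x)/2 - x**2/4 + C

Use integration by parts with u = log(x), dv = x dx.
Then du = 1/x dx and v = x**2/2.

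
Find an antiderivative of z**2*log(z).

Use integration by parts with u = log(z), dv = z**2 dz.
Then du = 1/z dz and v = z**3/3.

z**3*log(z)/3 - z**3/9 + C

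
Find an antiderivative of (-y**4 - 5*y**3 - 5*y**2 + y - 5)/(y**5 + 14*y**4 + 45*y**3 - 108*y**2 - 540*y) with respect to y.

Factor the denominator: y*(y - 3)*(y + 5)*(y + 6)**2.
Partial-fraction decomposition: 2431/(972*(y + 6)) + 407/(54*(y + 6)**2) - 27/(8*(y + 5)) - 263/(1944*(y - 3)) + 1/(108*y).
Integrate each term; A/(y−a) gives A·log|y−a|; A/(y−a)² gives −A/(y−a).

log(y)/108 - 263*log(y - 3)/1944 - 27*log(y + 5)/8 + 2431*log(y + 6)/972 - 407/(54*y + 324) + C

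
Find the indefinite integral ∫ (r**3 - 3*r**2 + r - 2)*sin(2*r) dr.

Use integration by parts with u = r**3 - 3*r**2 + r - 2, dv = sin(2*r) dr, so v = -cos(2*r)/2.
Apply parts 3 times (tabular method): alternate signs, differentiate u down to 0, integrate dv up.

-r**3*cos(2*r)/2 + 3*r**2*sin(2*r)/4 + 3*r**2*cos(2*r)/2 - 3*r*sin(2*r)/2 + r*cos(2*r)/4 - sin(2*r)/8 + cos(2*r)/4 + C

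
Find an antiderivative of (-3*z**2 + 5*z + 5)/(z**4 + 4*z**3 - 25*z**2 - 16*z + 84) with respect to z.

Factor the denominator: (z - 3)*(z - 2)*(z + 2)*(z + 7).
Partial-fraction decomposition: 59/(150*(z + 7)) - 17/(100*(z + 2)) - 1/(12*(z - 2)) - 7/(50*(z - 3)).
Integrate each term: A/(z−a) contributes A·log|z−a|.

-7*log(z - 3)/50 - log(z - 2)/12 - 17*log(z + 2)/100 + 59*log(z + 7)/150 + C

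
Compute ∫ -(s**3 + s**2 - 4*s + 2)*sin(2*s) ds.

s**3*cos(2*s)/2 - 3*s**2*sin(2*s)/4 + s**2*cos(2*s)/2 - s*sin(2*s)/2 - 11*s*cos(2*s)/4 + 11*sin(2*s)/8 + 3*cos(2*s)/4 + C

Use integration by parts with u = s**3 + s**2 - 4*s + 2, dv = -sin(2*s) ds, so v = cos(2*s)/2.
Apply parts 3 times (tabular method): alternate signs, differentiate u down to 0, integrate dv up.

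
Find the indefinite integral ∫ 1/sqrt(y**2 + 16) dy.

Substitute y = 4·tan(θ), so dy = 4·sec(θ)^2 dθ and the radical becomes sqrt(y**2 + 16) = 4·sec(θ) by the Pythagorean identity.
Integrate the resulting trig expression in θ, then back-substitute tan(θ) = y/4, sec(θ) = sqrt(y**2 + 16)/4 (absorbing any constant into C).

log(y + sqrt(y**2 + 16)) + C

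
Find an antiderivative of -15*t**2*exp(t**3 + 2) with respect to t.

-5*exp(t**3 + 2) + C

Let u = t**3 + 2, so du = (3*t**2) dt.
Rewriting, the integral becomes -5·∫ e^u du = -5·e^u.
Substituting back, u = t**3 + 2.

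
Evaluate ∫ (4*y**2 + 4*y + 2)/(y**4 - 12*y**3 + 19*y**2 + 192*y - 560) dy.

Factor the denominator: (y - 7)*(y - 5)*(y - 4)*(y + 4).
Partial-fraction decomposition: -25/(396*(y + 4)) + 41/(12*(y - 4)) - 61/(9*(y - 5)) + 113/(33*(y - 7)).
Integrate each term: A/(y−a) contributes A·log|y−a|.

113*log(y - 7)/33 - 61*log(y - 5)/9 + 41*log(y - 4)/12 - 25*log(y + 4)/396 + C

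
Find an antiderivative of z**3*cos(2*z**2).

z**2*sin(2*z**2)/4 + cos(2*z**2)/8 + C

Let u = z², du = 2z dz; rewrite as (1/2)∫ u^1·cos(2u) du.
Now integrate by parts 1 time.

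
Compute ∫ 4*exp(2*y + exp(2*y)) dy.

2*exp(exp(2*y)) + C

Let u = exp(2*y), so du = (2*exp(2*y)) dy.
Rewriting, the integral becomes 2·∫ e^u du = 2·e^u.
Substituting back, u = exp(2*y).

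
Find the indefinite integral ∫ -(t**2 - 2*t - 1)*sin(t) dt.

Use integration by parts with u = t**2 - 2*t - 1, dv = -sin(t) dt, so v = cos(t).
Apply parts 2 times (tabular method): alternate signs, differentiate u down to 0, integrate dv up.

t**2*cos(t) - 2*t*sin(t) - 2*t*cos(t) + 2*sin(t) - 3*cos(t) + C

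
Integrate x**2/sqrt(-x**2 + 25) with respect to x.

-x*sqrt(-x**2 + 25)/2 + 25*asin(x/5)/2 + C

Substitute x = 5·sin(θ), so dx = 5·cos(θ) dθ and the radical becomes sqrt(-x**2 + 25) = 5·cos(θ) by the Pythagorean identity.
Integrate the resulting trig expression in θ, then back-substitute θ = asin(x/5), sin(θ) = x/5, cos(θ) = sqrt(-x**2 + 25)/5 (absorbing any constant into C).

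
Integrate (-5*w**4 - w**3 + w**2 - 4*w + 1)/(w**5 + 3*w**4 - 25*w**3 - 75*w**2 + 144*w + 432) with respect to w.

-1343*log(w - 4)/392 + 31*log(w - 3)/18 + 15725*log(w + 3)/882 - 169*log(w + 4)/8 + 178/(21*w + 63) + C

Factor the denominator: (w - 4)*(w - 3)*(w + 3)**2*(w + 4).
Partial-fraction decomposition: -169/(8*(w + 4)) + 15725/(882*(w + 3)) - 178/(21*(w + 3)**2) + 31/(18*(w - 3)) - 1343/(392*(w - 4)).
Integrate each term; A/(w−a) gives A·log|w−a|; A/(w−a)² gives −A/(w−a).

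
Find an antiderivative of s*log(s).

s**2*log(s)/2 - s**2/4 + C

Use integration by parts with u = log(s), dv = s ds.
Then du = 1/s ds and v = s**2/2.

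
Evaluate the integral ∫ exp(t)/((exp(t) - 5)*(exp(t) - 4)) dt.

Let u = e^t, du = e^t dt.
The integral becomes ∫ du/((u-5)(u-4)); decompose into partial fractions.

log(exp(t) - 5) - log(exp(t) - 4) + C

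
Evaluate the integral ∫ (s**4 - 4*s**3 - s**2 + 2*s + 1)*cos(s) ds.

Use integration by parts with u = s**4 - 4*s**3 - s**2 + 2*s + 1, dv = cos(s) ds, so v = sin(s).
Apply parts 4 times (tabular method): alternate signs, differentiate u down to 0, integrate dv up.

s**4*sin(s) - 4*s**3*sin(s) + 4*s**3*cos(s) - 13*s**2*sin(s) - 12*s**2*cos(s) + 26*s*sin(s) - 26*s*cos(s) + 27*sin(s) + 26*cos(s) + C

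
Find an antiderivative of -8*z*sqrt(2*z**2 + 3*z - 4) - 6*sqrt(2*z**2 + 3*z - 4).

-4*(2*z**2 + 3*z - 4)**(3/2)/3 + C

Let u = 2*z**2 + 3*z - 4, so du = (4*z + 3) dz.
Rewriting, the integral becomes -2·∫ √u du = -2·(2/3)u^(3/2).
Substituting back, u = 2*z**2 + 3*z - 4.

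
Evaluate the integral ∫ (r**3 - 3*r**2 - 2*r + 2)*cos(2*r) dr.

Use integration by parts with u = r**3 - 3*r**2 - 2*r + 2, dv = cos(2*r) dr, so v = sin(2*r)/2.
Apply parts 3 times (tabular method): alternate signs, differentiate u down to 0, integrate dv up.

r**3*sin(2*r)/2 - 3*r**2*sin(2*r)/2 + 3*r**2*cos(2*r)/4 - 7*r*sin(2*r)/4 - 3*r*cos(2*r)/2 + 7*sin(2*r)/4 - 7*cos(2*r)/8 + C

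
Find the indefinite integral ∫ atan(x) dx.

x*atan(x) - log(x**2 + 1)/2 + C

Use integration by parts with u = arctan(x), dv = dx.
Then du = 1/(x**2 + 1) dx.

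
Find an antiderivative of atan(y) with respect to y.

Use integration by parts with u = arctan(y), dv = dy.
Then du = 1/(y**2 + 1) dy.

y*atan(y) - log(y**2 + 1)/2 + C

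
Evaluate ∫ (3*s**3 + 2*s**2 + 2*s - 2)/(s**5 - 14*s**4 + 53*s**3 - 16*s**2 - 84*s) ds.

Factor the denominator: s*(s - 7)*(s - 6)*(s - 2)*(s + 1).
Partial-fraction decomposition: -5/(168*(s + 1)) + 17/(60*(s - 2)) - 365/(84*(s - 6)) + 1139/(280*(s - 7)) + 1/(42*s).
Integrate each term: A/(s−a) contributes A·log|s−a|.

log(s)/42 + 1139*log(s - 7)/280 - 365*log(s - 6)/84 + 17*log(s - 2)/60 - 5*log(s + 1)/168 + C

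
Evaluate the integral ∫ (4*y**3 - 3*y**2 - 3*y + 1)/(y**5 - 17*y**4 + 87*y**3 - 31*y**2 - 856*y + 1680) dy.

Factor the denominator: (y - 7)*(y - 5)*(y - 4)**2*(y + 3).
Partial-fraction decomposition: -25/(784*(y + 3)) + 8390/(441*(y - 4)) + 197/(21*(y - 4)**2) - 411/(16*(y - 5)) + 241/(36*(y - 7)).
Integrate each term; A/(y−a) gives A·log|y−a|; A/(y−a)² gives −A/(y−a).

241*log(y - 7)/36 - 411*log(y - 5)/16 + 8390*log(y - 4)/441 - 25*log(y + 3)/784 - 197/(21*y - 84) + C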